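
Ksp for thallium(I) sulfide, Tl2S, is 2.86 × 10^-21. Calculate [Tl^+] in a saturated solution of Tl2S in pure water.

Tl2S(s) ⇌ 2 Tl^+ + S^2-
Ksp = [Tl^+]^2[S^2-]
If s mol/L of Tl2S dissolves, [Tl^+] = 2s and [S^2-] = s.
So Ksp = (2s)^2 × s = 4s^3
s = (2.86 × 10^-21 / 4)^(1/3) = 8.942 x 10^-8 M
[Tl^+] = 2s = 1.79 × 10^-7 M

1.79 x 10^-7 M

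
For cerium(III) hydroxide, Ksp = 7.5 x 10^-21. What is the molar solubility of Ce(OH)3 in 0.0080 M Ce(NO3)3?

s = 3.3 × 10^-7 M

Ce(OH)3(s) ⇌ Ce^3+ + 3 OH^-
Ksp = [Ce^3+][OH^-]^3
Let s = moles of Ce(OH)3 that dissolve per litre. [Ce^3+] = 0.0080 + s ≈ 0.0080, [OH^-] = 3s (Ksp is small, so little additional dissolves).
Ksp ≈ 0.0080 × (3s)^3
s = 3.3 x 10^-7 M
Check: s = 3.3 × 10^-7 ≪ 0.0080, so the approximation is valid.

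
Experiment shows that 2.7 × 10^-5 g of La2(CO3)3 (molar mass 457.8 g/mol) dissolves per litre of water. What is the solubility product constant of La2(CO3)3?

Molar solubility s = (2.7 x 10^-5 g/L) / (457.8 g/mol) = 5.90 × 10^-8 M.
La2(CO3)3(s) ⇌ 2 La^3+(aq) + 3 CO3^2-(aq)
For each mole of La2(CO3)3 that dissolves: [La^3+] = 2s, [CO3^2-] = 3s.
Ksp = [La^3+]^2[CO3^2-]^3
So Ksp = (2s)^2 × (3s)^3 = 108s^5
With s = 5.90 × 10^-8: Ksp = 7.7 × 10^-35

Ksp = 7.7 x 10^-35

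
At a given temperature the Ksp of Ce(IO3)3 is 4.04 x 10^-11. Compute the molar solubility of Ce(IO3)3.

s = 1.11 × 10^-3 M

Ce(IO3)3(s) ⇌ Ce^3+ + 3 IO3^-
Ksp = [Ce^3+][IO3^-]^3
If s mol/L of Ce(IO3)3 dissolves, [Ce^3+] = s and [IO3^-] = 3s.
So Ksp = s × (3s)^3 = 27s^4
Solving, s = (4.04 x 10^-11/27)^(1/4) = 1.11 × 10^-3 M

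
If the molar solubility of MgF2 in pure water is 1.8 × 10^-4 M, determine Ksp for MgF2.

Ksp ≈ 2.3 x 10^-11

MgF2(s) ⇌ Mg^2+(aq) + 2 F^-(aq)
For each mole of MgF2 that dissolves: [Mg^2+] = s, [F^-] = 2s.
Ksp = [Mg^2+][F^-]^2
So Ksp = s × (2s)^2 = 4s^3
With s = 1.8 × 10^-4: Ksp = 2.3 x 10^-11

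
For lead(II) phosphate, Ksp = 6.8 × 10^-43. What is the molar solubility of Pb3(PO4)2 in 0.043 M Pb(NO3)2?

4.6 x 10^-20 M

Pb3(PO4)2(s) ⇌ 3 Pb^2+ + 2 PO4^3-
Ksp = [Pb^2+]^3[PO4^3-]^2
If s mol/L dissolves here, [Pb^2+] = 0.043 + 3s ≈ 0.043, [PO4^3-] = 2s (common-ion effect: Pb^2+ is already 0.043 M).
Ksp ≈ (0.043)^3 × (2s)^2
s = 4.6 × 10^-20 M
Check: 3s = 1.4 × 10^-19 ≪ 0.043, so the approximation is valid.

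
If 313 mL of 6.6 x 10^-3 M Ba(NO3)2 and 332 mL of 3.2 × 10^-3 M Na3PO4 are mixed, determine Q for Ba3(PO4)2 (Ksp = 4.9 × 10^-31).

Q = 8.9 × 10^-14

Total volume = 313 + 332 = 645 mL.
[Ba^2+] = 6.6 × 10^-3 × (313/645) = 3.20 × 10^-3 M
[PO4^3-] = 3.2 × 10^-3 × (332/645) = 1.65 x 10^-3 M
Ba3(PO4)2(s) ⇌ 3 Ba^2+(aq) + 2 PO4^3-(aq), so Q = [Ba^2+]^3[PO4^3-]^2
Q = (3.20 x 10^-3)^3(1.65 x 10^-3)^2 = 8.9 x 10^-14
Q > Ksp, so Ba3(PO4)2 will precipitate.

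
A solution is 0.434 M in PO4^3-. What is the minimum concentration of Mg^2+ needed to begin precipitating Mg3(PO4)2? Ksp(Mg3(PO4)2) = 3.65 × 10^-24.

Mg3(PO4)2(s) ⇌ 3 Mg^2+(aq) + 2 PO4^3-(aq)
Ksp = [Mg^2+]^3[PO4^3-]^2
Precipitation begins when Q = Ksp. With [PO4^3-] = 0.434 M:
3.65 × 10^-24 = (0.434)^2 × [Mg^2+]^3
[Mg^2+] = (3.65 × 10^-24 / 1.884 × 10^-1)^(1/3) = 2.69 × 10^-8 M

[Mg^2+] ≈ 2.69 x 10^-8 M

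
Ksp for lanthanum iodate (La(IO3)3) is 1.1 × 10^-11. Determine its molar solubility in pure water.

8.0e-4 M

La(IO3)3(s) ⇌ La^3+ + 3 IO3^-
Ksp = [La^3+][IO3^-]^3
With molar solubility s: [La^3+] = s, [IO3^-] = 3s.
So Ksp = s × (3s)^3 = 27s^4
s^4 = 1.1 × 10^-11 / 27, so s = 8.0 × 10^-4 M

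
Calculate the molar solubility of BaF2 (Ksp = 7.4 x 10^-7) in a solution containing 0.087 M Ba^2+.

1.5e-3 M

BaF2(s) ⇌ Ba^2+(aq) + 2 F^-(aq)
Ksp = [Ba^2+][F^-]^2
Let s = moles of BaF2 that dissolve per litre. [Ba^2+] = 0.087 + s ≈ 0.087, [F^-] = 2s (since the Ba^2+ already present dominates).
Ksp ≈ 0.087 × (2s)^2
s = 1.5 × 10^-3 M
Check: s = 1.5 x 10^-3 ≪ 0.087, so the approximation is valid.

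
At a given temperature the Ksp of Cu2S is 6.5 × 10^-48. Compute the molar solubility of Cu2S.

s = 1.2e-16 M

Cu2S(s) <=> 2 Cu^+(aq) + S^2-(aq)
Ksp = [Cu^+]^2[S^2-]
If s mol/L of Cu2S dissolves, [Cu^+] = 2s and [S^2-] = s.
Substituting: Ksp = (2s)^2s = 4s^3
s^3 = 6.5 × 10^-48 / 4, so s = 1.2 x 10^-16 M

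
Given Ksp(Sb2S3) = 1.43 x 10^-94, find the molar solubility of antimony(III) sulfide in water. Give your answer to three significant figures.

Sb2S3(s) ⇌ 2 Sb^3+ + 3 S^2-
Ksp = [Sb^3+]^2[S^2-]^3
With molar solubility s: [Sb^3+] = 2s, [S^2-] = 3s.
Substituting: Ksp = (2s)^2(3s)^3 = 108s^5
s^5 = 1.43 x 10^-94 / 108, so s = 6.67 × 10^-20 M

s = 6.67e-20 M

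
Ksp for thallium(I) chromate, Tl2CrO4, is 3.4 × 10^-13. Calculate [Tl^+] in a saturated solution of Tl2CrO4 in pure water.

Tl2CrO4(s) <=> 2 Tl^+(aq) + CrO4^2-(aq)
Ksp = [Tl^+]^2[CrO4^2-]
With molar solubility s: [Tl^+] = 2s, [CrO4^2-] = s.
Substituting: Ksp = (2s)^2s = 4s^3
Solving, s = (3.4 × 10^-13/4)^(1/3) = 4.40 × 10^-5 M
[Tl^+] = 2s = 8.8 x 10^-5 M

[Tl^+] ≈ 8.8 x 10^-5 M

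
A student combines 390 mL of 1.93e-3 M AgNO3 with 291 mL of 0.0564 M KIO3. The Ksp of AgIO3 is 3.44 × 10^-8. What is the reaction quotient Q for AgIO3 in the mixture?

Q = 2.66e-5

Total volume = 390 + 291 = 681 mL.
[Ag^+] = 1.93 x 10^-3 × (390/681) = 1.105 × 10^-3 M
[IO3^-] = 5.64 × 10^-2 × (291/681) = 2.410 x 10^-2 M
AgIO3(s) <=> Ag^+ + IO3^-, so Q = [Ag^+][IO3^-]
Q = (1.105 × 10^-3)(2.410 x 10^-2) = 2.66 x 10^-5
Q > Ksp, so AgIO3 will precipitate.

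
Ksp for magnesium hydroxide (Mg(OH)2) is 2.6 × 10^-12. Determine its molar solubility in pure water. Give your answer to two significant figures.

s = 8.7 x 10^-5 M

Mg(OH)2(s) <=> Mg^2+(aq) + 2 OH^-(aq)
Ksp = [Mg^2+][OH^-]^2
For each mole of Mg(OH)2 that dissolves: [Mg^2+] = s, [OH^-] = 2s.
Ksp = s(2s)^2 = 4s^3
s^3 = 2.6 × 10^-12 / 4, so s = 8.7 x 10^-5 M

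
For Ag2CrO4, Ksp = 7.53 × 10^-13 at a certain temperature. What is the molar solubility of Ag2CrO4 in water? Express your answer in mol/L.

5.73 × 10^-5 M

Ag2CrO4(s) ⇌ 2 Ag^+(aq) + CrO4^2-(aq)
Ksp = [Ag^+]^2[CrO4^2-]
If s mol/L of Ag2CrO4 dissolves, [Ag^+] = 2s and [CrO4^2-] = s.
Substituting: Ksp = (2s)^2s = 4s^3
s^3 = 7.53 × 10^-13 / 4, so s = 5.73 × 10^-5 M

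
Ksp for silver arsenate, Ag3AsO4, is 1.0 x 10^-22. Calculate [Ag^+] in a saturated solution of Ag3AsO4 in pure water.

4.2 × 10^-6 M

Ag3AsO4(s) ⇌ 3 Ag^+(aq) + AsO4^3-(aq)
Ksp = [Ag^+]^3[AsO4^3-]
Let s = molar solubility. Then [Ag^+] = 3s and [AsO4^3-] = s.
So Ksp = (3s)^3 × s = 27s^4
s = (1.0 x 10^-22 / 27)^(1/4) = 1.39 x 10^-6 M
[Ag^+] = 3s = 4.2 × 10^-6 M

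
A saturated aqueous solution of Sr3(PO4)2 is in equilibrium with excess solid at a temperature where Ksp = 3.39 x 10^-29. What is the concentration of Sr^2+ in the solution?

Sr3(PO4)2(s) <=> 3 Sr^2+(aq) + 2 PO4^3-(aq)
Ksp = [Sr^2+]^3[PO4^3-]^2
If s mol/L of Sr3(PO4)2 dissolves, [Sr^2+] = 3s and [PO4^3-] = 2s.
Substituting: Ksp = (3s)^3(2s)^2 = 108s^5
s^5 = 3.39 x 10^-29 / 108, so s = 7.931 × 10^-7 M
[Sr^2+] = 3s = 2.38 × 10^-6 M

[Sr^2+] = 2.38 x 10^-6 M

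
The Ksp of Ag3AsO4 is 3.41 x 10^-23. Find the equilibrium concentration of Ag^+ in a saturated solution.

Ag3AsO4(s) <=> 3 Ag^+ + AsO4^3-
Ksp = [Ag^+]^3[AsO4^3-]
For each mole of Ag3AsO4 that dissolves: [Ag^+] = 3s, [AsO4^3-] = s.
So Ksp = (3s)^3 × s = 27s^4
Solving, s = (3.41 x 10^-23/27)^(1/4) = 1.060 x 10^-6 M
[Ag^+] = 3s = 3.18 x 10^-6 M

[Ag^+] = 3.18 × 10^-6 M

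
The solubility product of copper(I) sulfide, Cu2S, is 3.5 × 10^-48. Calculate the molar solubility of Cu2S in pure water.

s = 9.6 × 10^-17 M

Cu2S(s) ⇌ 2 Cu^+ + S^2-
Ksp = [Cu^+]^2[S^2-]
With molar solubility s: [Cu^+] = 2s, [S^2-] = s.
Ksp = (2s)^2s = 4s^3
s^3 = 3.5 × 10^-48 / 4, so s = 9.6 × 10^-17 M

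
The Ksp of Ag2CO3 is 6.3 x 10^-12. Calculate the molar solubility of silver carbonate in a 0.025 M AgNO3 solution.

1.0 × 10^-8 M

Ag2CO3(s) ⇌ 2 Ag^+ + CO3^2-
Ksp = [Ag^+]^2[CO3^2-]
Let s be the molar solubility in this solution. [Ag^+] = 0.025 + 2s ≈ 0.025, [CO3^2-] = s (common-ion effect: Ag^+ is already 0.025 M).
Ksp ≈ (0.025)^2 × s
s = 1.0 × 10^-8 M
Check: 2s = 2.0 × 10^-8 ≪ 0.025, so the approximation is valid.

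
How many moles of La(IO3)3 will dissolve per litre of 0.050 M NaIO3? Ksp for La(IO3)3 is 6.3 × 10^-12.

La(IO3)3(s) ⇌ La^3+ + 3 IO3^-
Ksp = [La^3+][IO3^-]^3
Let s = moles of La(IO3)3 that dissolve per litre. [La^3+] = s, [IO3^-] = 0.050 + 3s ≈ 0.050 (since IO3^- from NaIO3 dominates).
Ksp ≈ s × (0.050)^3
s = 5.0 × 10^-8 M
Check: 3s = 1.5 x 10^-7 ≪ 0.050, so the approximation is valid.

5.0 × 10^-8 M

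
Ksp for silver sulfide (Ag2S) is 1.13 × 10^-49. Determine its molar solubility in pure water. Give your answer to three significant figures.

Ag2S(s) <=> 2 Ag^+(aq) + S^2-(aq)
Ksp = [Ag^+]^2[S^2-]
Let s = molar solubility. Then [Ag^+] = 2s and [S^2-] = s.
Substituting: Ksp = (2s)^2s = 4s^3
s^3 = 1.13 × 10^-49 / 4, so s = 3.05 × 10^-17 M

3.05 x 10^-17 M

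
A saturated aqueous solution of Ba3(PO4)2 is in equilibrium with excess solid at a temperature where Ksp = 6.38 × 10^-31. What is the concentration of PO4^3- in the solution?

Ba3(PO4)2(s) ⇌ 3 Ba^2+(aq) + 2 PO4^3-(aq)
Ksp = [Ba^2+]^3[PO4^3-]^2
For each mole of Ba3(PO4)2 that dissolves: [Ba^2+] = 3s, [PO4^3-] = 2s.
So Ksp = (3s)^3 × (2s)^2 = 108s^5
s^5 = 6.38 × 10^-31 / 108, so s = 3.583 × 10^-7 M
[PO4^3-] = 2s = 7.17 × 10^-7 M

[PO4^3-] = 7.17 × 10^-7 M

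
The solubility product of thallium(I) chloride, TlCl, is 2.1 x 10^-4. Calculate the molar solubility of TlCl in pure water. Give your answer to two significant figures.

1.4e-2 M

TlCl(s) <=> Tl^+(aq) + Cl^-(aq)
Ksp = [Tl^+][Cl^-]
If s mol/L of TlCl dissolves, [Tl^+] = s and [Cl^-] = s.
Ksp = s^2
s = √(2.1 x 10^-4) = 1.4 × 10^-2 M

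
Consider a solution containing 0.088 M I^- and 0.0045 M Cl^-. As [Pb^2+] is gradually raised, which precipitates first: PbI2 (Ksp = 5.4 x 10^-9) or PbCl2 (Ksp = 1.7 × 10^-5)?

PbI2

Each salt begins to precipitate when Q = Ksp, i.e. when [Pb^2+] reaches its threshold.
For PbI2: 5.4 x 10^-9 = (0.088)^2 × [Pb^2+]  ⇒  [Pb^2+] = 7.0 × 10^-7 M.
For PbCl2: 1.7 × 10^-5 = (0.0045)^2 × [Pb^2+]  ⇒  [Pb^2+] = 8.4 × 10^-1 M.
The salt with the lower threshold [Pb^2+] precipitates first: PbI2.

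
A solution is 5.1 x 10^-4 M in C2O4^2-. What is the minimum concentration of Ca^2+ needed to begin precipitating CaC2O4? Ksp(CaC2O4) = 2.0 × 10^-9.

[Ca^2+] ≈ 3.9 × 10^-6 M

CaC2O4(s) ⇌ Ca^2+ + C2O4^2-
Ksp = [Ca^2+][C2O4^2-]
Precipitation begins when Q = Ksp. With [C2O4^2-] = 5.1 x 10^-4 M:
2.0 × 10^-9 = (5.1 x 10^-4) × [Ca^2+]
[Ca^2+] = (2.0 × 10^-9 / 5.1 × 10^-4) = 3.9 × 10^-6 M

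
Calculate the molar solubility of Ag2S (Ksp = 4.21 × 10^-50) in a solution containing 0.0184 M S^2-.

Ag2S(s) ⇌ 2 Ag^+ + S^2-
Ksp = [Ag^+]^2[S^2-]
Let s be the molar solubility in this solution. [Ag^+] = 2s, [S^2-] = 0.0184 + s ≈ 0.0184 (Ksp is small, so little additional dissolves).
Ksp ≈ (2s)^2 × 0.0184
s = 7.56 x 10^-25 M
Check: s = 7.6 x 10^-25 ≪ 0.0184, so the approximation is valid.

s = 7.56e-25 M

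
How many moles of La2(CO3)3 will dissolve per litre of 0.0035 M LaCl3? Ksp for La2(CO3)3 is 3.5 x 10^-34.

La2(CO3)3(s) ⇌ 2 La^3+(aq) + 3 CO3^2-(aq)
Ksp = [La^3+]^2[CO3^2-]^3
Let s = moles of La2(CO3)3 that dissolve per litre. [La^3+] = 0.0035 + 2s ≈ 0.0035, [CO3^2-] = 3s (since La^3+ from LaCl3 dominates).
Ksp ≈ (0.0035)^2 × (3s)^3
s = 1.0 × 10^-10 M
Check: 2s = 2.0 × 10^-10 ≪ 0.0035, so the approximation is valid.

1.0e-10 M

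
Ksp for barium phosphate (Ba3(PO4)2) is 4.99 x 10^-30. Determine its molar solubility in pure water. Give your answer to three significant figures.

5.41 × 10^-7 M

Ba3(PO4)2(s) ⇌ 3 Ba^2+(aq) + 2 PO4^3-(aq)
Ksp = [Ba^2+]^3[PO4^3-]^2
If s mol/L of Ba3(PO4)2 dissolves, [Ba^2+] = 3s and [PO4^3-] = 2s.
Substituting: Ksp = (3s)^3(2s)^2 = 108s^5
Solving, s = (4.99 x 10^-30/108)^(1/5) = 5.41 x 10^-7 M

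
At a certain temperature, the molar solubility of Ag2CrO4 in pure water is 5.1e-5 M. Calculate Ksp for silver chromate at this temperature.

Ag2CrO4(s) ⇌ 2 Ag^+(aq) + CrO4^2-(aq)
Let s = molar solubility. Then [Ag^+] = 2s and [CrO4^2-] = s.
Ksp = [Ag^+]^2[CrO4^2-]
So Ksp = (2s)^2 × s = 4s^3
Ksp = 4 × (5.1 x 10^-5)^3 = 5.3 × 10^-13

Ksp ≈ 5.3 x 10^-13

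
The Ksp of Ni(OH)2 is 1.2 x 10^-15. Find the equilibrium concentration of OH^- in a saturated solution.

1.3 x 10^-5 M

Ni(OH)2(s) ⇌ Ni^2+ + 2 OH^-
Ksp = [Ni^2+][OH^-]^2
With molar solubility s: [Ni^2+] = s, [OH^-] = 2s.
So Ksp = s × (2s)^2 = 4s^3
s = (1.2 x 10^-15 / 4)^(1/3) = 6.69 x 10^-6 M
[OH^-] = 2s = 1.3 × 10^-5 M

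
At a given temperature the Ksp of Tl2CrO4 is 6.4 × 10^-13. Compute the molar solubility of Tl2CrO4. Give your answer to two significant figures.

Tl2CrO4(s) ⇌ 2 Tl^+(aq) + CrO4^2-(aq)
Ksp = [Tl^+]^2[CrO4^2-]
For each mole of Tl2CrO4 that dissolves: [Tl^+] = 2s, [CrO4^2-] = s.
Ksp = (2s)^2s = 4s^3
s = (6.4 × 10^-13 / 4)^(1/3) = 5.4 × 10^-5 M

5.4 × 10^-5 M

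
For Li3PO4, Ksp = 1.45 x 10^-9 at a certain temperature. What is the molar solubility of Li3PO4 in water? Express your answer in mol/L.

Li3PO4(s) ⇌ 3 Li^+ + PO4^3-
Ksp = [Li^+]^3[PO4^3-]
With molar solubility s: [Li^+] = 3s, [PO4^3-] = s.
So Ksp = (3s)^3 × s = 27s^4
s = (1.45 x 10^-9 / 27)^(1/4) = 2.71 × 10^-3 M

2.71e-3 M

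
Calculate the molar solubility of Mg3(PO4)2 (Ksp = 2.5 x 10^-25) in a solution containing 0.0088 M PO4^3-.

Mg3(PO4)2(s) ⇌ 3 Mg^2+ + 2 PO4^3-
Ksp = [Mg^2+]^3[PO4^3-]^2
Let s be the molar solubility in this solution. [Mg^2+] = 3s, [PO4^3-] = 0.0088 + 2s ≈ 0.0088 (since the PO4^3- already present dominates).
Ksp ≈ (3s)^3 × (0.0088)^2
s = 4.9 × 10^-8 M
Check: 2s = 9.9 × 10^-8 ≪ 0.0088, so the approximation is valid.

s = 4.9e-8 M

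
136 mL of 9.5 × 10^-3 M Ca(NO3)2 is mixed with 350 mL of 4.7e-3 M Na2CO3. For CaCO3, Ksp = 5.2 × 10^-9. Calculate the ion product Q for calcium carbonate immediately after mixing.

9.0 x 10^-6

Total volume = 136 + 350 = 486 mL.
[Ca^2+] = 9.5 x 10^-3 × (136/486) = 2.66 × 10^-3 M
[CO3^2-] = 4.7 × 10^-3 × (350/486) = 3.38 × 10^-3 M
CaCO3(s) ⇌ Ca^2+(aq) + CO3^2-(aq), so Q = [Ca^2+][CO3^2-]
Q = (2.66 x 10^-3)(3.38 × 10^-3) = 9.0 × 10^-6
Q > Ksp, so CaCO3 will precipitate.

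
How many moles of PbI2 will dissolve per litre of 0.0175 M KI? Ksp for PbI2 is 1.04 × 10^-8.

PbI2(s) ⇌ Pb^2+(aq) + 2 I^-(aq)
Ksp = [Pb^2+][I^-]^2
Let s = moles of PbI2 that dissolve per litre. [Pb^2+] = s, [I^-] = 0.0175 + 2s ≈ 0.0175 (common-ion effect: I^- is already 0.0175 M).
Ksp ≈ s × (0.0175)^2
s = 3.40 x 10^-5 M
Check: 2s = 6.8 × 10^-5 ≪ 0.0175, so the approximation is valid.

s ≈ 3.40e-5 M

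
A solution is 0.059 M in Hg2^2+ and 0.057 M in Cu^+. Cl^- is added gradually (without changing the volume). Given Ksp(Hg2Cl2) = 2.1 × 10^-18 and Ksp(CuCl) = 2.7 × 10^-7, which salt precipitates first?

Each salt begins to precipitate when Q = Ksp, i.e. when [Cl^-] reaches its threshold.
For Hg2Cl2: 2.1 × 10^-18 = 0.059 × [Cl^-]^2  ⇒  [Cl^-] = 6.0 x 10^-9 M.
For CuCl: 2.7 × 10^-7 = 0.057 × [Cl^-]  ⇒  [Cl^-] = 4.7 × 10^-6 M.
The salt with the lower threshold [Cl^-] precipitates first: Hg2Cl2.

Hg2Cl2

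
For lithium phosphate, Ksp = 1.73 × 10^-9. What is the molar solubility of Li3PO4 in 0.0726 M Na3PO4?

Li3PO4(s) ⇌ 3 Li^+(aq) + PO4^3-(aq)
Ksp = [Li^+]^3[PO4^3-]
Let s be the molar solubility in this solution. [Li^+] = 3s, [PO4^3-] = 0.0726 + s ≈ 0.0726 (common-ion effect: PO4^3- is already 0.0726 M).
Ksp ≈ (3s)^3 × 0.0726
s = 9.59 x 10^-4 M
Check: s = 9.6 × 10^-4 ≪ 0.0726, so the approximation is valid.

9.59e-4 M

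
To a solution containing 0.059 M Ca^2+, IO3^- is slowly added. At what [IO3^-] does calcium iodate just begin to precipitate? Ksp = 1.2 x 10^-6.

[IO3^-] ≈ 4.5 × 10^-3 M

Ca(IO3)2(s) ⇌ Ca^2+(aq) + 2 IO3^-(aq)
Ksp = [Ca^2+][IO3^-]^2
Precipitation begins when Q = Ksp. With [Ca^2+] = 0.059 M:
1.2 x 10^-6 = (0.059) × [IO3^-]^2
[IO3^-] = (1.2 x 10^-6 / 5.9 × 10^-2)^(1/2) = 4.5 × 10^-3 M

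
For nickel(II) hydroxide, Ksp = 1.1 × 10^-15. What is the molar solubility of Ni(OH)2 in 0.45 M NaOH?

Ni(OH)2(s) <=> Ni^2+ + 2 OH^-
Ksp = [Ni^2+][OH^-]^2
If s mol/L dissolves here, [Ni^2+] = s, [OH^-] = 0.45 + 2s ≈ 0.45 (since OH^- from NaOH dominates).
Ksp ≈ s × (0.45)^2
s = 5.4 x 10^-15 M
Check: 2s = 1.1 × 10^-14 ≪ 0.45, so the approximation is valid.

s ≈ 5.4 × 10^-15 M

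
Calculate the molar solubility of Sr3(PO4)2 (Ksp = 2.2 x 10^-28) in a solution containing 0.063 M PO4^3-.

Sr3(PO4)2(s) <=> 3 Sr^2+(aq) + 2 PO4^3-(aq)
Ksp = [Sr^2+]^3[PO4^3-]^2
If s mol/L dissolves here, [Sr^2+] = 3s, [PO4^3-] = 0.063 + 2s ≈ 0.063 (common-ion effect: PO4^3- is already 0.063 M).
Ksp ≈ (3s)^3 × (0.063)^2
s = 1.3 x 10^-9 M
Check: 2s = 2.5 x 10^-9 ≪ 0.063, so the approximation is valid.

s = 1.3 × 10^-9 M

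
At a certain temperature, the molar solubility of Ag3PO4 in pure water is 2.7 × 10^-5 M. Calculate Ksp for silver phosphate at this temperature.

Ag3PO4(s) ⇌ 3 Ag^+ + PO4^3-
With molar solubility s: [Ag^+] = 3s, [PO4^3-] = s.
Ksp = [Ag^+]^3[PO4^3-]
Ksp = (3s)^3s = 27s^4
With s = 2.7 × 10^-5: Ksp = 1.4 × 10^-17

Ksp ≈ 1.4 x 10^-17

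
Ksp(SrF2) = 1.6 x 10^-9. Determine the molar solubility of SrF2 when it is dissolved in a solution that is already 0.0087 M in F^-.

2.1 × 10^-5 M

SrF2(s) ⇌ Sr^2+(aq) + 2 F^-(aq)
Ksp = [Sr^2+][F^-]^2
Let s = moles of SrF2 that dissolve per litre. [Sr^2+] = s, [F^-] = 0.0087 + 2s ≈ 0.0087 (common-ion effect: F^- is already 0.0087 M).
Ksp ≈ s × (0.0087)^2
s = 2.1 × 10^-5 M
Check: 2s = 4.2 × 10^-5 ≪ 0.0087, so the approximation is valid.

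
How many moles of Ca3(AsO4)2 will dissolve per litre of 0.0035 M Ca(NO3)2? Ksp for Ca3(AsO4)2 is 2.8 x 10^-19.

Ca3(AsO4)2(s) ⇌ 3 Ca^2+ + 2 AsO4^3-
Ksp = [Ca^2+]^3[AsO4^3-]^2
Let s be the molar solubility in this solution. [Ca^2+] = 0.0035 + 3s ≈ 0.0035, [AsO4^3-] = 2s (common-ion effect: Ca^2+ is already 0.0035 M).
Ksp ≈ (0.0035)^3 × (2s)^2
s = 1.3 × 10^-6 M
Check: 3s = 3.8 × 10^-6 ≪ 0.0035, so the approximation is valid.

1.3e-6 M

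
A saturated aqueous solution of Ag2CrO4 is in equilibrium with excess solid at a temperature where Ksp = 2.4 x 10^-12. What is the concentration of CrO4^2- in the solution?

Ag2CrO4(s) <=> 2 Ag^+ + CrO4^2-
Ksp = [Ag^+]^2[CrO4^2-]
For each mole of Ag2CrO4 that dissolves: [Ag^+] = 2s, [CrO4^2-] = s.
Ksp = (2s)^2s = 4s^3
Solving, s = (2.4 x 10^-12/4)^(1/3) = 8.43 × 10^-5 M
[CrO4^2-] = s = 8.4 × 10^-5 M

8.4 × 10^-5 M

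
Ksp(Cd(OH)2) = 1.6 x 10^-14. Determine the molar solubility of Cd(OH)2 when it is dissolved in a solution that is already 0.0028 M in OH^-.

Cd(OH)2(s) ⇌ Cd^2+ + 2 OH^-
Ksp = [Cd^2+][OH^-]^2
If s mol/L dissolves here, [Cd^2+] = s, [OH^-] = 0.0028 + 2s ≈ 0.0028 (since the OH^- already present dominates).
Ksp ≈ s × (0.0028)^2
s = 2.0 × 10^-9 M
Check: 2s = 4.1 × 10^-9 ≪ 0.0028, so the approximation is valid.

s ≈ 2.0 × 10^-9 M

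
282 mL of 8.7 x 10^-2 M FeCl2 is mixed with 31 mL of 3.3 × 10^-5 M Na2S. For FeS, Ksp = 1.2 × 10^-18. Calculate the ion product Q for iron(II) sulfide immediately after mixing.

Q ≈ 2.6 × 10^-7

Total volume = 282 + 31 = 313 mL.
[Fe^2+] = 8.7 × 10^-2 × (282/313) = 7.84 × 10^-2 M
[S^2-] = 3.3 x 10^-5 × (31/313) = 3.27 × 10^-6 M
FeS(s) ⇌ Fe^2+(aq) + S^2-(aq), so Q = [Fe^2+][S^2-]
Q = (7.84 × 10^-2)(3.27 × 10^-6) = 2.6 × 10^-7
Q > Ksp, so FeS will precipitate.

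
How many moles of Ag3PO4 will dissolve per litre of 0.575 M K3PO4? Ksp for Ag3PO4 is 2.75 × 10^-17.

1.21e-6 M

Ag3PO4(s) <=> 3 Ag^+ + PO4^3-
Ksp = [Ag^+]^3[PO4^3-]
Let s = moles of Ag3PO4 that dissolve per litre. [Ag^+] = 3s, [PO4^3-] = 0.575 + s ≈ 0.575 (Ksp is small, so little additional dissolves).
Ksp ≈ (3s)^3 × 0.575
s = 1.21 × 10^-6 M
Check: s = 1.2 × 10^-6 ≪ 0.575, so the approximation is valid.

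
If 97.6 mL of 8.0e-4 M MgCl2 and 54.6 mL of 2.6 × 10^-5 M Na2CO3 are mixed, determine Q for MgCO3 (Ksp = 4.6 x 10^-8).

Q ≈ 4.8 x 10^-9

Total volume = 97.6 + 54.6 = 152.2 mL.
[Mg^2+] = 8.0 × 10^-4 × (97.6/152.2) = 5.13 × 10^-4 M
[CO3^2-] = 2.6 × 10^-5 × (54.6/152.2) = 9.33 × 10^-6 M
MgCO3(s) ⇌ Mg^2+(aq) + CO3^2-(aq), so Q = [Mg^2+][CO3^2-]
Q = (5.13 x 10^-4)(9.33 × 10^-6) = 4.8 × 10^-9
Q < Ksp, so no precipitate of MgCO3 forms.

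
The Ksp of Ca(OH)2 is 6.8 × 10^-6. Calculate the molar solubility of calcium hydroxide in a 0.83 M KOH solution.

Ca(OH)2(s) <=> Ca^2+(aq) + 2 OH^-(aq)
Ksp = [Ca^2+][OH^-]^2
If s mol/L dissolves here, [Ca^2+] = s, [OH^-] = 0.83 + 2s ≈ 0.83 (common-ion effect: OH^- is already 0.83 M).
Ksp ≈ s × (0.83)^2
s = 9.9 × 10^-6 M
Check: 2s = 2.0 × 10^-5 ≪ 0.83, so the approximation is valid.

9.9e-6 M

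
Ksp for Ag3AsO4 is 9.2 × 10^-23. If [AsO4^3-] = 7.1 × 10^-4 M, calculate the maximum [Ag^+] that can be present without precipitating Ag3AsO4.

Ag3AsO4(s) ⇌ 3 Ag^+(aq) + AsO4^3-(aq)
Ksp = [Ag^+]^3[AsO4^3-]
Precipitation begins when Q = Ksp. With [AsO4^3-] = 7.1 × 10^-4 M:
9.2 × 10^-23 = (7.1 × 10^-4) × [Ag^+]^3
[Ag^+] = (9.2 × 10^-23 / 7.1 × 10^-4)^(1/3) = 5.1 × 10^-7 M

[Ag^+] = 5.1 × 10^-7 M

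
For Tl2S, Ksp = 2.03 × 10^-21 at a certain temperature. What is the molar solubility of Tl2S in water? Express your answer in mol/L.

s = 7.98e-8 M

Tl2S(s) ⇌ 2 Tl^+ + S^2-
Ksp = [Tl^+]^2[S^2-]
For each mole of Tl2S that dissolves: [Tl^+] = 2s, [S^2-] = s.
So Ksp = (2s)^2 × s = 4s^3
s^3 = 2.03 × 10^-21 / 4, so s = 7.98 × 10^-8 M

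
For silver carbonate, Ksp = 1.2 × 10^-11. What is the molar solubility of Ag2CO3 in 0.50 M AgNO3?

Ag2CO3(s) ⇌ 2 Ag^+ + CO3^2-
Ksp = [Ag^+]^2[CO3^2-]
Let s be the molar solubility in this solution. [Ag^+] = 0.50 + 2s ≈ 0.50, [CO3^2-] = s (common-ion effect: Ag^+ is already 0.50 M).
Ksp ≈ (0.50)^2 × s
s = 4.8 × 10^-11 M
Check: 2s = 9.6 x 10^-11 ≪ 0.50, so the approximation is valid.

4.8e-11 M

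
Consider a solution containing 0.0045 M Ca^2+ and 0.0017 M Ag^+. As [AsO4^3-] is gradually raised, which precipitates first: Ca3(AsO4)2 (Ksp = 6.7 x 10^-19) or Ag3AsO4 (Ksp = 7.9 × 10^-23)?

Ag3AsO4

Precipitation of each salt starts when its ion product equals its Ksp.
For Ca3(AsO4)2: 6.7 x 10^-19 = (0.0045)^3 × [AsO4^3-]^2  ⇒  [AsO4^3-] = 2.7 × 10^-6 M.
For Ag3AsO4: 7.9 × 10^-23 = (0.0017)^3 × [AsO4^3-]  ⇒  [AsO4^3-] = 1.6 × 10^-14 M.
The salt with the lower threshold [AsO4^3-] precipitates first: Ag3AsO4.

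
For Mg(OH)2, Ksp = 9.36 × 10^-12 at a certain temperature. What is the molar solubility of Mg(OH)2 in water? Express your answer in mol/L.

s = 1.33 x 10^-4 M

Mg(OH)2(s) <=> Mg^2+ + 2 OH^-
Ksp = [Mg^2+][OH^-]^2
Let s = molar solubility. Then [Mg^2+] = s and [OH^-] = 2s.
Ksp = s(2s)^2 = 4s^3
s = (9.36 × 10^-12 / 4)^(1/3) = 1.33 × 10^-4 M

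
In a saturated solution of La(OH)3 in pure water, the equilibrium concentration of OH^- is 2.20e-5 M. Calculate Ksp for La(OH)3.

7.81 × 10^-20

La(OH)3(s) ⇌ La^3+ + 3 OH^-
Stoichiometry gives [La^3+] = (1/3)[OH^-] = 7.333 x 10^-6 M.
Ksp = [La^3+][OH^-]^3
Ksp = 7.333 x 10^-6 × (2.20 × 10^-5)^3 = 7.81 x 10^-20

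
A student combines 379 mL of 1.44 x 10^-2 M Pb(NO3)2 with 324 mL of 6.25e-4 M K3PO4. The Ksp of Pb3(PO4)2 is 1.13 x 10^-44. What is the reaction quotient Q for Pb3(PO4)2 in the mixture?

Q ≈ 3.88 × 10^-14

Total volume = 379 + 324 = 703 mL.
[Pb^2+] = 1.44 × 10^-2 × (379/703) = 7.763 x 10^-3 M
[PO4^3-] = 6.25 x 10^-4 × (324/703) = 2.881 × 10^-4 M
Pb3(PO4)2(s) ⇌ 3 Pb^2+(aq) + 2 PO4^3-(aq), so Q = [Pb^2+]^3[PO4^3-]^2
Q = (7.763 × 10^-3)^3(2.881 × 10^-4)^2 = 3.88 × 10^-14
Q > Ksp, so Pb3(PO4)2 will precipitate.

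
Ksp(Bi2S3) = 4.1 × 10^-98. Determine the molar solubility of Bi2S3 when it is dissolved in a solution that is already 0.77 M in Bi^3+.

1.4 × 10^-33 M

Bi2S3(s) <=> 2 Bi^3+(aq) + 3 S^2-(aq)
Ksp = [Bi^3+]^2[S^2-]^3
Let s = moles of Bi2S3 that dissolve per litre. [Bi^3+] = 0.77 + 2s ≈ 0.77, [S^2-] = 3s (since the Bi^3+ already present dominates).
Ksp ≈ (0.77)^2 × (3s)^3
s = 1.4 × 10^-33 M
Check: 2s = 2.7 × 10^-33 ≪ 0.77, so the approximation is valid.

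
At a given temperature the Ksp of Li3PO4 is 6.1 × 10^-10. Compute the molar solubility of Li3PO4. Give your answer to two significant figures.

s ≈ 2.2 x 10^-3 M

Li3PO4(s) ⇌ 3 Li^+(aq) + PO4^3-(aq)
Ksp = [Li^+]^3[PO4^3-]
With molar solubility s: [Li^+] = 3s, [PO4^3-] = s.
Substituting: Ksp = (3s)^3s = 27s^4
s^4 = 6.1 × 10^-10 / 27, so s = 2.2 × 10^-3 M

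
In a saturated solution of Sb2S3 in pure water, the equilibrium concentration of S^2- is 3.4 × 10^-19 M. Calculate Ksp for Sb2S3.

Sb2S3(s) ⇌ 2 Sb^3+ + 3 S^2-
Stoichiometry gives [Sb^3+] = (2/3)[S^2-] = 2.27 × 10^-19 M.
Ksp = [Sb^3+]^2[S^2-]^3
Ksp = (2.27 × 10^-19)^2 × (3.4 × 10^-19)^3 = 2.0 x 10^-93

2.0 x 10^-93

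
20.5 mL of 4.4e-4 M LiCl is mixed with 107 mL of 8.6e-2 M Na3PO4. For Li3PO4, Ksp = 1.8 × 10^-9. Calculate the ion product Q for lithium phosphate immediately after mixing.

Total volume = 20.5 + 107 = 127.5 mL.
[Li^+] = 4.4 × 10^-4 × (20.5/127.5) = 7.07 × 10^-5 M
[PO4^3-] = 8.6 × 10^-2 × (107/127.5) = 7.22 x 10^-2 M
Li3PO4(s) <=> 3 Li^+ + PO4^3-, so Q = [Li^+]^3[PO4^3-]
Q = (7.07 x 10^-5)^3(7.22 × 10^-2) = 2.6 × 10^-14
Q < Ksp, so no precipitate of Li3PO4 forms.

2.6 x 10^-14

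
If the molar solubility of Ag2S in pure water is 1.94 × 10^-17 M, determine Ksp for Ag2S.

2.92e-50

Ag2S(s) <=> 2 Ag^+ + S^2-
Let s = molar solubility. Then [Ag^+] = 2s and [S^2-] = s.
Ksp = [Ag^+]^2[S^2-]
Substituting: Ksp = (2s)^2s = 4s^3
With s = 1.94 × 10^-17: Ksp = 2.92 × 10^-50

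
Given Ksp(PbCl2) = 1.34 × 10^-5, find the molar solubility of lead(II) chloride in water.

0.0150 M

PbCl2(s) <=> Pb^2+ + 2 Cl^-
Ksp = [Pb^2+][Cl^-]^2
For each mole of PbCl2 that dissolves: [Pb^2+] = s, [Cl^-] = 2s.
Ksp = s(2s)^2 = 4s^3
s^3 = 1.34 × 10^-5 / 4, so s = 1.50 × 10^-2 M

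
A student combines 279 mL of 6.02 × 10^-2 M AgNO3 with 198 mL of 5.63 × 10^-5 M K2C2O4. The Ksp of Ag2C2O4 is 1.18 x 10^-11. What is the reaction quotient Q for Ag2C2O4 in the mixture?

Q = 2.90e-8

Total volume = 279 + 198 = 477 mL.
[Ag^+] = 6.02 × 10^-2 × (279/477) = 3.521 × 10^-2 M
[C2O4^2-] = 5.63 x 10^-5 × (198/477) = 2.337 × 10^-5 M
Ag2C2O4(s) ⇌ 2 Ag^+(aq) + C2O4^2-(aq), so Q = [Ag^+]^2[C2O4^2-]
Q = (3.521 x 10^-2)^2(2.337 x 10^-5) = 2.90 × 10^-8
Q > Ksp, so Ag2C2O4 will precipitate.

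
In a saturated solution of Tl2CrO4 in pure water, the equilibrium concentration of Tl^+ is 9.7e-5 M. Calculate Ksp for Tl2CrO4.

4.6 × 10^-13

Tl2CrO4(s) <=> 2 Tl^+ + CrO4^2-
Stoichiometry gives [CrO4^2-] = (1/2)[Tl^+] = 4.85 × 10^-5 M.
Ksp = [Tl^+]^2[CrO4^2-]
Ksp = (9.7 x 10^-5)^2 × 4.85 x 10^-5 = 4.6 x 10^-13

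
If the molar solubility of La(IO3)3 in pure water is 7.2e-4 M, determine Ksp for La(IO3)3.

La(IO3)3(s) ⇌ La^3+ + 3 IO3^-
With molar solubility s: [La^3+] = s, [IO3^-] = 3s.
Ksp = [La^3+][IO3^-]^3
Substituting: Ksp = s(3s)^3 = 27s^4
With s = 7.2 x 10^-4: Ksp = 7.3 × 10^-12

Ksp ≈ 7.3 × 10^-12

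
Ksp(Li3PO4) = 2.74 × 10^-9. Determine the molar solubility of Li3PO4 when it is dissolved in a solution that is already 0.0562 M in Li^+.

1.54e-5 M

Li3PO4(s) <=> 3 Li^+(aq) + PO4^3-(aq)
Ksp = [Li^+]^3[PO4^3-]
If s mol/L dissolves here, [Li^+] = 0.0562 + 3s ≈ 0.0562, [PO4^3-] = s (since the Li^+ already present dominates).
Ksp ≈ (0.0562)^3 × s
s = 1.54 × 10^-5 M
Check: 3s = 4.6 × 10^-5 ≪ 0.0562, so the approximation is valid.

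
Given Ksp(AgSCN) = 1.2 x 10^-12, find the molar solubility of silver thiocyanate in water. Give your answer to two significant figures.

1.1 x 10^-6 M

AgSCN(s) ⇌ Ag^+ + SCN^-
Ksp = [Ag^+][SCN^-]
Let s = molar solubility. Then [Ag^+] = s and [SCN^-] = s.
Ksp = s^2
s = (1.2 x 10^-12)^(1/2) = 1.1 × 10^-6 M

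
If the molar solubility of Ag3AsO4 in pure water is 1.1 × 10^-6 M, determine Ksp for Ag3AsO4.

Ag3AsO4(s) ⇌ 3 Ag^+(aq) + AsO4^3-(aq)
Let s = molar solubility. Then [Ag^+] = 3s and [AsO4^3-] = s.
Ksp = [Ag^+]^3[AsO4^3-]
Ksp = (3s)^3s = 27s^4
With s = 1.1 × 10^-6: Ksp = 4.0 × 10^-23

4.0 x 10^-23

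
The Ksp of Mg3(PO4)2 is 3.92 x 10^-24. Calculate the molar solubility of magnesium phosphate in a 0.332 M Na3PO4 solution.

Mg3(PO4)2(s) ⇌ 3 Mg^2+ + 2 PO4^3-
Ksp = [Mg^2+]^3[PO4^3-]^2
Let s be the molar solubility in this solution. [Mg^2+] = 3s, [PO4^3-] = 0.332 + 2s ≈ 0.332 (common-ion effect: PO4^3- is already 0.332 M).
Ksp ≈ (3s)^3 × (0.332)^2
s = 1.10 × 10^-8 M
Check: 2s = 2.2 x 10^-8 ≪ 0.332, so the approximation is valid.

1.10 x 10^-8 M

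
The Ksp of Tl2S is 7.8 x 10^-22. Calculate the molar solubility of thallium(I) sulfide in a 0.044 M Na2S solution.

s = 6.7e-11 M

Tl2S(s) ⇌ 2 Tl^+(aq) + S^2-(aq)
Ksp = [Tl^+]^2[S^2-]
Let s = moles of Tl2S that dissolve per litre. [Tl^+] = 2s, [S^2-] = 0.044 + s ≈ 0.044 (Ksp is small, so little additional dissolves).
Ksp ≈ (2s)^2 × 0.044
s = 6.7 x 10^-11 M
Check: s = 6.7 x 10^-11 ≪ 0.044, so the approximation is valid.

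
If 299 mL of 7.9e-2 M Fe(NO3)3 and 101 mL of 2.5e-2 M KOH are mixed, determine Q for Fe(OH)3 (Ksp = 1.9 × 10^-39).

Total volume = 299 + 101 = 400 mL.
[Fe^3+] = 7.9 × 10^-2 × (299/400) = 5.91 × 10^-2 M
[OH^-] = 2.5 x 10^-2 × (101/400) = 6.31 × 10^-3 M
Fe(OH)3(s) ⇌ Fe^3+(aq) + 3 OH^-(aq), so Q = [Fe^3+][OH^-]^3
Q = (5.91 x 10^-2)(6.31 × 10^-3)^3 = 1.5 × 10^-8
Q > Ksp, so Fe(OH)3 will precipitate.

Q ≈ 1.5 × 10^-8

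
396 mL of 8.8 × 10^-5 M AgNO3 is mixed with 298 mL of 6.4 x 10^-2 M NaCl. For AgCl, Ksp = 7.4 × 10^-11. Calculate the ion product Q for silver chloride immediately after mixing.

Total volume = 396 + 298 = 694 mL.
[Ag^+] = 8.8 x 10^-5 × (396/694) = 5.02 x 10^-5 M
[Cl^-] = 6.4 × 10^-2 × (298/694) = 2.75 × 10^-2 M
AgCl(s) ⇌ Ag^+(aq) + Cl^-(aq), so Q = [Ag^+][Cl^-]
Q = (5.02 x 10^-5)(2.75 x 10^-2) = 1.4 × 10^-6
Q > Ksp, so AgCl will precipitate.

Q ≈ 1.4 x 10^-6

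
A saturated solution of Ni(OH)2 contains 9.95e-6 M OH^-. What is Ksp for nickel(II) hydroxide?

Ksp ≈ 4.93e-16

Ni(OH)2(s) ⇌ Ni^2+(aq) + 2 OH^-(aq)
Stoichiometry gives [Ni^2+] = (1/2)[OH^-] = 4.975 × 10^-6 M.
Ksp = [Ni^2+][OH^-]^2
Ksp = 4.975 x 10^-6 × (9.95 × 10^-6)^2 = 4.93 × 10^-16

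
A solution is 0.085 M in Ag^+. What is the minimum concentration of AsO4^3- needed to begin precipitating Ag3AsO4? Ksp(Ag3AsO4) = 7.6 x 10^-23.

Ag3AsO4(s) ⇌ 3 Ag^+(aq) + AsO4^3-(aq)
Ksp = [Ag^+]^3[AsO4^3-]
Precipitation begins when Q = Ksp. With [Ag^+] = 0.085 M:
7.6 x 10^-23 = (0.085)^3 × [AsO4^3-]
[AsO4^3-] = (7.6 x 10^-23 / 6.14 × 10^-4) = 1.2 × 10^-19 M

[AsO4^3-] = 1.2 × 10^-19 M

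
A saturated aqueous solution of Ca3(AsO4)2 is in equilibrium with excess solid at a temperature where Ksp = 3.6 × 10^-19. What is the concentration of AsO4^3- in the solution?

1.6 x 10^-4 M

Ca3(AsO4)2(s) ⇌ 3 Ca^2+ + 2 AsO4^3-
Ksp = [Ca^2+]^3[AsO4^3-]^2
Let s = molar solubility. Then [Ca^2+] = 3s and [AsO4^3-] = 2s.
So Ksp = (3s)^3 × (2s)^2 = 108s^5
s^5 = 3.6 × 10^-19 / 108, so s = 8.03 x 10^-5 M
[AsO4^3-] = 2s = 1.6 × 10^-4 M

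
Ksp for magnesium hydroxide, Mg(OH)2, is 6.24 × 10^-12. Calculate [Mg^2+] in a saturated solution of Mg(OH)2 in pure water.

1.16e-4 M

Mg(OH)2(s) ⇌ Mg^2+ + 2 OH^-
Ksp = [Mg^2+][OH^-]^2
With molar solubility s: [Mg^2+] = s, [OH^-] = 2s.
Ksp = s(2s)^2 = 4s^3
Solving, s = (6.24 × 10^-12/4)^(1/3) = 1.160 x 10^-4 M
[Mg^2+] = s = 1.16 x 10^-4 M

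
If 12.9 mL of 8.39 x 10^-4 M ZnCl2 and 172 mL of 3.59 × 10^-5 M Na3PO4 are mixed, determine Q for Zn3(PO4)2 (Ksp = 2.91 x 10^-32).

Total volume = 12.9 + 172 = 184.9 mL.
[Zn^2+] = 8.39 × 10^-4 × (12.9/184.9) = 5.853 × 10^-5 M
[PO4^3-] = 3.59 x 10^-5 × (172/184.9) = 3.340 × 10^-5 M
Zn3(PO4)2(s) ⇌ 3 Zn^2+ + 2 PO4^3-, so Q = [Zn^2+]^3[PO4^3-]^2
Q = (5.853 x 10^-5)^3(3.340 x 10^-5)^2 = 2.24 × 10^-22
Q > Ksp, so Zn3(PO4)2 will precipitate.

2.24e-22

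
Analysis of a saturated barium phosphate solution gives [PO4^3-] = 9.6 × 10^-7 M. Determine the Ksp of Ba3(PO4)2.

Ksp = 2.8e-30

Ba3(PO4)2(s) <=> 3 Ba^2+ + 2 PO4^3-
Stoichiometry gives [Ba^2+] = (3/2)[PO4^3-] = 1.44 × 10^-6 M.
Ksp = [Ba^2+]^3[PO4^3-]^2
Ksp = (1.44 × 10^-6)^3 × (9.6 × 10^-7)^2 = 2.8 x 10^-30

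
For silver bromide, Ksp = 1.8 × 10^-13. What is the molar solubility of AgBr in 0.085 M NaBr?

AgBr(s) ⇌ Ag^+ + Br^-
Ksp = [Ag^+][Br^-]
If s mol/L dissolves here, [Ag^+] = s, [Br^-] = 0.085 + s ≈ 0.085 (since Br^- from NaBr dominates).
Ksp ≈ s × 0.085
s = 2.1 × 10^-12 M
Check: s = 2.1 × 10^-12 ≪ 0.085, so the approximation is valid.

2.1 x 10^-12 M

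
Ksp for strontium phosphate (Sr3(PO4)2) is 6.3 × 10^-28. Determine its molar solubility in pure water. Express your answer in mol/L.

s = 1.4 × 10^-6 M

Sr3(PO4)2(s) <=> 3 Sr^2+(aq) + 2 PO4^3-(aq)
Ksp = [Sr^2+]^3[PO4^3-]^2
If s mol/L of Sr3(PO4)2 dissolves, [Sr^2+] = 3s and [PO4^3-] = 2s.
Substituting: Ksp = (3s)^3(2s)^2 = 108s^5
Solving, s = (6.3 × 10^-28/108)^(1/5) = 1.4 × 10^-6 M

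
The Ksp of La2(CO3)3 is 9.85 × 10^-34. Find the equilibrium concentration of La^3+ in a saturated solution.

[La^3+] ≈ 1.96 x 10^-7 M

La2(CO3)3(s) <=> 2 La^3+ + 3 CO3^2-
Ksp = [La^3+]^2[CO3^2-]^3
If s mol/L of La2(CO3)3 dissolves, [La^3+] = 2s and [CO3^2-] = 3s.
So Ksp = (2s)^2 × (3s)^3 = 108s^5
s^5 = 9.85 × 10^-34 / 108, so s = 9.818 × 10^-8 M
[La^3+] = 2s = 1.96 x 10^-7 M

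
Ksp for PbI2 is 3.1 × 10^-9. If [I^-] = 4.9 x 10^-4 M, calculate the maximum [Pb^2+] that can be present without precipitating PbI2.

[Pb^2+] = 1.3 × 10^-2 M

PbI2(s) ⇌ Pb^2+ + 2 I^-
Ksp = [Pb^2+][I^-]^2
Precipitation begins when Q = Ksp. With [I^-] = 4.9 x 10^-4 M:
3.1 × 10^-9 = (4.9 x 10^-4)^2 × [Pb^2+]
[Pb^2+] = (3.1 × 10^-9 / 2.40 x 10^-7) = 1.3 × 10^-2 M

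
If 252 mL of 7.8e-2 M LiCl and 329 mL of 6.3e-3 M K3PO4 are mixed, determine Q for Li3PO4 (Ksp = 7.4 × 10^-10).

Total volume = 252 + 329 = 581 mL.
[Li^+] = 7.8 × 10^-2 × (252/581) = 3.38 × 10^-2 M
[PO4^3-] = 6.3 × 10^-3 × (329/581) = 3.57 × 10^-3 M
Li3PO4(s) ⇌ 3 Li^+(aq) + PO4^3-(aq), so Q = [Li^+]^3[PO4^3-]
Q = (3.38 x 10^-2)^3(3.57 × 10^-3) = 1.4 × 10^-7
Q > Ksp, so Li3PO4 will precipitate.

1.4e-7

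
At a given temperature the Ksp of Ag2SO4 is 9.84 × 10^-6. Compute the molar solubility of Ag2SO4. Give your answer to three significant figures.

Ag2SO4(s) ⇌ 2 Ag^+ + SO4^2-
Ksp = [Ag^+]^2[SO4^2-]
With molar solubility s: [Ag^+] = 2s, [SO4^2-] = s.
Ksp = (2s)^2s = 4s^3
s = (9.84 × 10^-6 / 4)^(1/3) = 1.35 × 10^-2 M

0.0135 M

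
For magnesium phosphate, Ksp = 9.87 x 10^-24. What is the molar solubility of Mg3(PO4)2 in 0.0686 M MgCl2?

Mg3(PO4)2(s) ⇌ 3 Mg^2+ + 2 PO4^3-
Ksp = [Mg^2+]^3[PO4^3-]^2
If s mol/L dissolves here, [Mg^2+] = 0.0686 + 3s ≈ 0.0686, [PO4^3-] = 2s (common-ion effect: Mg^2+ is already 0.0686 M).
Ksp ≈ (0.0686)^3 × (2s)^2
s = 8.74 × 10^-11 M
Check: 3s = 2.6 × 10^-10 ≪ 0.0686, so the approximation is valid.

s = 8.74 x 10^-11 M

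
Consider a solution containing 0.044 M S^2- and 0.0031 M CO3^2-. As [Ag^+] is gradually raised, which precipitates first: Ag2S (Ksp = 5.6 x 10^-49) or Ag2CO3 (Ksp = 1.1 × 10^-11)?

Precipitation of each salt starts when its ion product equals its Ksp.
For Ag2S: 5.6 x 10^-49 = 0.044 × [Ag^+]^2  ⇒  [Ag^+] = 3.6 × 10^-24 M.
For Ag2CO3: 1.1 × 10^-11 = 0.0031 × [Ag^+]^2  ⇒  [Ag^+] = 6.0 × 10^-5 M.
The salt with the lower threshold [Ag^+] precipitates first: Ag2S.

Ag2S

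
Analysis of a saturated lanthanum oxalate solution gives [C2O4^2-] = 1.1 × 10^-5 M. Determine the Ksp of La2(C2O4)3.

La2(C2O4)3(s) <=> 2 La^3+ + 3 C2O4^2-
Stoichiometry gives [La^3+] = (2/3)[C2O4^2-] = 7.33 x 10^-6 M.
Ksp = [La^3+]^2[C2O4^2-]^3
Ksp = (7.33 × 10^-6)^2 × (1.1 × 10^-5)^3 = 7.2 x 10^-26

Ksp ≈ 7.2 × 10^-26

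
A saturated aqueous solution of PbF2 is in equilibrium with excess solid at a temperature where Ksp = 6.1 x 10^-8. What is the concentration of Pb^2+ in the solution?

PbF2(s) ⇌ Pb^2+(aq) + 2 F^-(aq)
Ksp = [Pb^2+][F^-]^2
If s mol/L of PbF2 dissolves, [Pb^2+] = s and [F^-] = 2s.
Substituting: Ksp = s(2s)^2 = 4s^3
s^3 = 6.1 x 10^-8 / 4, so s = 2.48 x 10^-3 M
[Pb^2+] = s = 2.5 × 10^-3 M

[Pb^2+] ≈ 2.5 x 10^-3 M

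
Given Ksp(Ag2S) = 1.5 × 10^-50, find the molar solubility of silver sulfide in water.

s ≈ 1.6e-17 M

Ag2S(s) ⇌ 2 Ag^+(aq) + S^2-(aq)
Ksp = [Ag^+]^2[S^2-]
For each mole of Ag2S that dissolves: [Ag^+] = 2s, [S^2-] = s.
Ksp = (2s)^2s = 4s^3
Solving, s = (1.5 × 10^-50/4)^(1/3) = 1.6 x 10^-17 M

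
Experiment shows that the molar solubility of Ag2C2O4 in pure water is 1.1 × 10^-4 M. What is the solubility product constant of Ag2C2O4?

Ag2C2O4(s) ⇌ 2 Ag^+(aq) + C2O4^2-(aq)
If s mol/L of Ag2C2O4 dissolves, [Ag^+] = 2s and [C2O4^2-] = s.
Ksp = [Ag^+]^2[C2O4^2-]
Ksp = (2s)^2s = 4s^3
With s = 1.1 × 10^-4: Ksp = 5.3 × 10^-12

Ksp ≈ 5.3e-12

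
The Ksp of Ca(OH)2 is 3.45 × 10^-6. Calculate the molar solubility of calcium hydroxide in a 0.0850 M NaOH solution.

s = 4.78 x 10^-4 M

Ca(OH)2(s) <=> Ca^2+(aq) + 2 OH^-(aq)
Ksp = [Ca^2+][OH^-]^2
Let s = moles of Ca(OH)2 that dissolve per litre. [Ca^2+] = s, [OH^-] = 0.0850 + 2s ≈ 0.0850 (since OH^- from NaOH dominates).
Ksp ≈ s × (0.0850)^2
s = 4.78 × 10^-4 M
Check: 2s = 9.6 x 10^-4 ≪ 0.0850, so the approximation is valid.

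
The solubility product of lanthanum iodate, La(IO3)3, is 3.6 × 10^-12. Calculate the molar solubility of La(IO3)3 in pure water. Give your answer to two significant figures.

La(IO3)3(s) ⇌ La^3+ + 3 IO3^-
Ksp = [La^3+][IO3^-]^3
With molar solubility s: [La^3+] = s, [IO3^-] = 3s.
So Ksp = s × (3s)^3 = 27s^4
Solving, s = (3.6 × 10^-12/27)^(1/4) = 6.0 × 10^-4 M

s ≈ 6.0e-4 M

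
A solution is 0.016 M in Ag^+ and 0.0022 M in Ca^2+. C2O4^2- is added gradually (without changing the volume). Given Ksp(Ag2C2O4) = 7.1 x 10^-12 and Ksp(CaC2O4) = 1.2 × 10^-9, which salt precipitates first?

Precipitation of each salt starts when its ion product equals its Ksp.
For Ag2C2O4: 7.1 x 10^-12 = (0.016)^2 × [C2O4^2-]  ⇒  [C2O4^2-] = 2.8 × 10^-8 M.
For CaC2O4: 1.2 × 10^-9 = 0.0022 × [C2O4^2-]  ⇒  [C2O4^2-] = 5.5 x 10^-7 M.
The salt with the lower threshold [C2O4^2-] precipitates first: Ag2C2O4.

Ag2C2O4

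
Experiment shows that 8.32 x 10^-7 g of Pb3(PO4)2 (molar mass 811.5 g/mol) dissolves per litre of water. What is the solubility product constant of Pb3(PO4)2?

Ksp = 1.22 × 10^-43

Molar solubility s = (8.32 x 10^-7 g/L) / (811.5 g/mol) = 1.025 x 10^-9 M.
Pb3(PO4)2(s) <=> 3 Pb^2+(aq) + 2 PO4^3-(aq)
If s mol/L of Pb3(PO4)2 dissolves, [Pb^2+] = 3s and [PO4^3-] = 2s.
Ksp = [Pb^2+]^3[PO4^3-]^2
Ksp = (3s)^3(2s)^2 = 108s^5
Ksp = 108 × (1.025 x 10^-9)^5 = 1.22 x 10^-43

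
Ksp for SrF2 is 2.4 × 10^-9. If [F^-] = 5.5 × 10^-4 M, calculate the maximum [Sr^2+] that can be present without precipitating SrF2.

[Sr^2+] ≈ 7.9 × 10^-3 M

SrF2(s) <=> Sr^2+ + 2 F^-
Ksp = [Sr^2+][F^-]^2
Precipitation begins when Q = Ksp. With [F^-] = 5.5 × 10^-4 M:
2.4 × 10^-9 = (5.5 × 10^-4)^2 × [Sr^2+]
[Sr^2+] = (2.4 × 10^-9 / 3.03 × 10^-7) = 7.9 x 10^-3 M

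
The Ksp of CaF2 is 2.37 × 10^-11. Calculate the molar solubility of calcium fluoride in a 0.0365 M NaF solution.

CaF2(s) ⇌ Ca^2+ + 2 F^-
Ksp = [Ca^2+][F^-]^2
Let s be the molar solubility in this solution. [Ca^2+] = s, [F^-] = 0.0365 + 2s ≈ 0.0365 (since F^- from NaF dominates).
Ksp ≈ s × (0.0365)^2
s = 1.78 × 10^-8 M
Check: 2s = 3.6 x 10^-8 ≪ 0.0365, so the approximation is valid.

s ≈ 1.78 x 10^-8 M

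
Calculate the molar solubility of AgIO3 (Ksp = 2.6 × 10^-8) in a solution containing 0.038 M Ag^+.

AgIO3(s) ⇌ Ag^+(aq) + IO3^-(aq)
Ksp = [Ag^+][IO3^-]
Let s = moles of AgIO3 that dissolve per litre. [Ag^+] = 0.038 + s ≈ 0.038, [IO3^-] = s (since the Ag^+ already present dominates).
Ksp ≈ 0.038 × s
s = 6.8 × 10^-7 M
Check: s = 6.8 x 10^-7 ≪ 0.038, so the approximation is valid.

6.8 × 10^-7 M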